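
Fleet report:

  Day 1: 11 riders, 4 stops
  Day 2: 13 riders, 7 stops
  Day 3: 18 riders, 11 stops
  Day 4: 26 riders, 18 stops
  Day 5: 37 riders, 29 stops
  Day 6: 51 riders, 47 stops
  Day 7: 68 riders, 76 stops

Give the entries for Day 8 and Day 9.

88 riders, 123 stops; 111 riders, 199 stops

Riders goes 11, 13, 18, 26, 37, 51, 68 → 88 → 111 (differences are 2, 5, 8, … (increasing by 3 each time)).
Stops — each term is the sum of the two before it: 4, 7, 11, 18, 29, 47, 76 → 123 → 199.
Putting the parts together: 88 riders, 123 stops and then 111 riders, 199 stops.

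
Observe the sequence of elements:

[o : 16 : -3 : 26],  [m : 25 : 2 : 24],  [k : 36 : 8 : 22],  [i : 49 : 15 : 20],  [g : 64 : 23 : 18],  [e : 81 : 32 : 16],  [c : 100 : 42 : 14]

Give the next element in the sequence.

[a : 121 : 53 : 12]

Letter: letters move back 2 places in the alphabet, so o, m, k, i, g, e, c → a.
Second value — perfect squares: 4², 5², 6², …: 16, 25, 36, 49, 64, 81, 100 → 121.
For the third value, differences are 5, 6, 7, … (increasing by 1 each time): -3, 2, 8, 15, 23, 32, 42 → 53.
Fourth value: −2 each step; 26, 24, 22, 20, 18, 16, 14 → 12.
So the next element is [a : 121 : 53 : 12].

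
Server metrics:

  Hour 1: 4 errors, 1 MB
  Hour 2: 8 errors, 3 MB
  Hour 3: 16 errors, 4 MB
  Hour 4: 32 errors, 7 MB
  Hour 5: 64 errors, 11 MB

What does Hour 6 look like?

128 errors, 18 MB

Errors: ×2 each step, so 4, 8, 16, 32, 64 → 128.
MB: each term is the sum of the two before it; 1, 3, 4, 7, 11 → 18.
Combining the parts gives 128 errors, 18 MB.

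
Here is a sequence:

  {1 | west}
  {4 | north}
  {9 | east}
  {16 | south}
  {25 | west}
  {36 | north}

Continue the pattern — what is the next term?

First entry — perfect squares: 1², 2², 3², …: 1, 4, 9, 16, 25, 36 → 49.
Direction: repeats west → north → east → south, so west, north, east, south, west, north → east.
Putting it together: {49 | east}.

{49 | east}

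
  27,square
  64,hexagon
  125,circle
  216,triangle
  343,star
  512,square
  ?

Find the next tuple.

For the first value, perfect cubes: 3³, 4³, 5³, …: 27, 64, 125, 216, 343, 512 → 729.
Shape — repeats square → hexagon → circle → triangle → star: square, hexagon, circle, triangle, star, square → hexagon.
Putting it together: 729,hexagon.

729,hexagon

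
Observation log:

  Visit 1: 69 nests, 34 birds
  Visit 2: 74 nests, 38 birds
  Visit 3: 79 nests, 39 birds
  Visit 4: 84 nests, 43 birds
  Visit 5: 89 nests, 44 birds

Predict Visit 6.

For the nests, +5 each step: 69, 74, 79, 84, 89 → 94.
Birds: 34, 38, 39, 43, 44 → 48 (alternating steps +4, +1, +4, +1, …).
Putting it together: 94 nests, 48 birds.

94 nests, 48 birds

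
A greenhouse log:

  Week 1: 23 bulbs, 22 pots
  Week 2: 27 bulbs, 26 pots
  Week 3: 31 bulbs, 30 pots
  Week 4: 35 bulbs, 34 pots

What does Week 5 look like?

Bulbs: +4 each step; 23, 27, 31, 35 → 39.
Pots: always 1 less than the bulbs; 22, 26, 30, 34 → 38.
Combining the parts gives 39 bulbs, 38 pots.

39 bulbs, 38 pots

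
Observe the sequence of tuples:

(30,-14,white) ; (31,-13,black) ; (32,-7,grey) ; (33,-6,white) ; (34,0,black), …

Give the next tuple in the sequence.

First part: +1 each step, so 30, 31, 32, 33, 34 → 35.
Second part goes -14, -13, -7, -6, 0 → 1 (alternating steps +1, +6, +1, +6, …).
For the shade, repeats white → black → grey: white, black, grey, white, black → grey.
Putting it together: (35,1,grey).

(35,1,grey)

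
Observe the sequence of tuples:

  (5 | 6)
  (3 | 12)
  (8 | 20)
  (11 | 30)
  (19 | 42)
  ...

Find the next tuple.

(30 | 56)

First component — each term is the sum of the two before it: 5, 3, 8, 11, 19 → 30.
Second component: differences are 6, 8, 10, … (increasing by 2 each time); 6, 12, 20, 30, 42 → 56.
So the next tuple is (30 | 56).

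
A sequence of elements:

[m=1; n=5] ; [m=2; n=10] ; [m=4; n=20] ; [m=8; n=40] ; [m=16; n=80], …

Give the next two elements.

M: ×2 each step; 1, 2, 4, 8, 16 → 32 → 64.
For the n, ×2 each step: 5, 10, 20, 40, 80 → 160 → 320.
So the next two elements are [m=32; n=160] and [m=64; n=320].

[m=32; n=160], [m=64; n=320]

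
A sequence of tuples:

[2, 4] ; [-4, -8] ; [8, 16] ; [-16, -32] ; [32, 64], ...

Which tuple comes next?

[-64, -128]

First entry: 2, -4, 8, -16, 32 → -64 (×(-2) each step).
For the second entry, always 2 × the first entry: 4, -8, 16, -32, 64 → -128.
Putting it together: [-64, -128].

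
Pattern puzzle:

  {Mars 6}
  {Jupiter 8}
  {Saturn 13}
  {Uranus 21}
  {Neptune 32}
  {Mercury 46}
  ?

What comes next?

Planet: runs through the planets Mercury→Neptune, so Mars, Jupiter, Saturn, Uranus, Neptune, Mercury → Venus.
Second component — differences are 2, 5, 8, … (increasing by 3 each time): 6, 8, 13, 21, 32, 46 → 63.
So the next point is {Venus 63}.

{Venus 63}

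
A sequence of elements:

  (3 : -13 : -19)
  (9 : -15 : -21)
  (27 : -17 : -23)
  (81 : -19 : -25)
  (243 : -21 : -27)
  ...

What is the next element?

First slot: ×3 each step, so 3, 9, 27, 81, 243 → 729.
Second slot — −2 each step: -13, -15, -17, -19, -21 → -23.
Third slot: -19, -21, -23, -25, -27 → -29 (always 6 less than the second slot).
So the next element is (729 : -23 : -29).

(729 : -23 : -29)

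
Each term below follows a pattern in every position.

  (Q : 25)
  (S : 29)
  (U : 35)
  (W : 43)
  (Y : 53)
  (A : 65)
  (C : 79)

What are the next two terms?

Letter goes Q, S, U, W, Y, A, C → E → G (letters move forward 2 places in the alphabet, wrapping Z→A).
Second entry goes 25, 29, 35, 43, 53, 65, 79 → 95 → 113 (differences are 4, 6, 8, … (increasing by 2 each time)).
So the next two terms are (E : 95) and (G : 113).

(E : 95), (G : 113)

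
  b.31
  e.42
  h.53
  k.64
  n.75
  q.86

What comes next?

Letter: letters move forward 3 places in the alphabet, so b, e, h, k, n, q → t.
Second component goes 31, 42, 53, 64, 75, 86 → 97 (+11 each step).
Combining the parts gives t.97.

t.97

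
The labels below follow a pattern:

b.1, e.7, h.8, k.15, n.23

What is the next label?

q.38

Letter: letters move forward 3 places in the alphabet; b, e, h, k, n → q.
Second component: each term is the sum of the two before it, so 1, 7, 8, 15, 23 → 38.
Combining the parts gives q.38.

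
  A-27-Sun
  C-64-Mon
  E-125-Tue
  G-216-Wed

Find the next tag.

Letter goes A, C, E, G → I (letters move forward 2 places in the alphabet).
For the second component, perfect cubes: 3³, 4³, 5³, …: 27, 64, 125, 216 → 343.
Day goes Sun, Mon, Tue, Wed → Thu (runs through the weekdays Mon→Sun).
Putting it together: I-343-Thu.

I-343-Thu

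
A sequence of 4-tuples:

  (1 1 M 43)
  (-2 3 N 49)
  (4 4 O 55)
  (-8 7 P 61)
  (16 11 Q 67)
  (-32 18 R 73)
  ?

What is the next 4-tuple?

(64 29 S 79)

First coordinate goes 1, -2, 4, -8, 16, -32 → 64 (×(-2) each step).
Second coordinate — each term is the sum of the two before it: 1, 3, 4, 7, 11, 18 → 29.
Letter — letters move forward 1 place in the alphabet: M, N, O, P, Q, R → S.
Fourth coordinate: 43, 49, 55, 61, 67, 73 → 79 (+6 each step).
Putting it together: (64 29 S 79).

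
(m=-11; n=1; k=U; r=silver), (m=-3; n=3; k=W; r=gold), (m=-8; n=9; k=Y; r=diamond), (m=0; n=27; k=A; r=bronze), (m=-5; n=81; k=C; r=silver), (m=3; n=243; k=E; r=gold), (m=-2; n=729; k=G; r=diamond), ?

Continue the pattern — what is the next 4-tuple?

(m=6; n=2187; k=I; r=bronze)

M goes -11, -3, -8, 0, -5, 3, -2 → 6 (alternating steps +8, −5, +8, −5, …).
N goes 1, 3, 9, 27, 81, 243, 729 → 2187 (×3 each step).
K: letters move forward 2 places in the alphabet, wrapping Z→A; U, W, Y, A, C, E, G → I.
For the r, repeats silver → gold → diamond → bronze: silver, gold, diamond, bronze, silver, gold, diamond → bronze.
Combining the parts gives (m=6; n=2187; k=I; r=bronze).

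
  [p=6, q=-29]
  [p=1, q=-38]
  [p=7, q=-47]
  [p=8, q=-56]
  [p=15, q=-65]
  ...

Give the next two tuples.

[p=23, q=-74], [p=38, q=-83]

P goes 6, 1, 7, 8, 15 → 23 → 38 (each term is the sum of the two before it).
Q — −9 each step: -29, -38, -47, -56, -65 → -74 → -83.
So the next two tuples are [p=23, q=-74] and [p=38, q=-83].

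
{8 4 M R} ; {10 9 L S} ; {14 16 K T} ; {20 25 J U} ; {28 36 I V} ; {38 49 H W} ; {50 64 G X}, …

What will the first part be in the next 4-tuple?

64

First part — differences are 2, 4, 6, … (increasing by 2 each time): 8, 10, 14, 20, 28, 38, 50 → 64.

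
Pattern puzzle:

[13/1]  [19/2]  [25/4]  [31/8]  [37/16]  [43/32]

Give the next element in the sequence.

First value: +6 each step, so 13, 19, 25, 31, 37, 43 → 49.
Second value — ×2 each step: 1, 2, 4, 8, 16, 32 → 64.
Combining the parts gives [49/64].

[49/64]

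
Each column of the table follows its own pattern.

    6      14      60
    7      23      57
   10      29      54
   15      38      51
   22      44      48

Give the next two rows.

31  53  45; 42  59  42

For the first component, differences are 1, 3, 5, … (increasing by 2 each time): 6, 7, 10, 15, 22 → 31 → 42.
Second component: alternating steps +9, +6, +9, +6, …, so 14, 23, 29, 38, 44 → 53 → 59.
Third component: 60, 57, 54, 51, 48 → 45 → 42 (−3 each step).
So the next two rows are 31  53  45 and 42  59  42.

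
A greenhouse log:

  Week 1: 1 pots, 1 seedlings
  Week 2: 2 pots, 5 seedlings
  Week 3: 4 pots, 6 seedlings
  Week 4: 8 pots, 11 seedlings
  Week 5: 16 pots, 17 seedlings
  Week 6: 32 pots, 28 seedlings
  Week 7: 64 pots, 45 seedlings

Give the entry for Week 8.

Pots: 1, 2, 4, 8, 16, 32, 64 → 128 (×2 each step).
Seedlings: 1, 5, 6, 11, 17, 28, 45 → 73 (each term is the sum of the two before it).
So the next row is 128 pots, 73 seedlings.

128 pots, 73 seedlings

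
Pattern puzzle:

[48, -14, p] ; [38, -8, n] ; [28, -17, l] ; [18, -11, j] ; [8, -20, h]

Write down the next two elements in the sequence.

First value: −10 each step; 48, 38, 28, 18, 8 → -2 → -12.
Second value: alternating steps +6, −9, +6, −9, …, so -14, -8, -17, -11, -20 → -14 → -23.
Letter: p, n, l, j, h → f → d (letters move back 2 places in the alphabet).
So the next two elements are [-2, -14, f] and [-12, -23, d].

[-2, -14, f], [-12, -23, d]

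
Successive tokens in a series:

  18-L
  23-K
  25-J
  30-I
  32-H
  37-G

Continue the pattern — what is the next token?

39-F

First component: alternating steps +5, +2, +5, +2, …, so 18, 23, 25, 30, 32, 37 → 39.
For the letter, letters move back 1 place in the alphabet: L, K, J, I, H, G → F.
So the next token is 39-F.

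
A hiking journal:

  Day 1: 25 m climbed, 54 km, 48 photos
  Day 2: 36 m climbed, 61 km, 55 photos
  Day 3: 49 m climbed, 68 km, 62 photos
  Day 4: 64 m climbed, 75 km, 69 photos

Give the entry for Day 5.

81 m climbed, 82 km, 76 photos

M climbed: 25, 36, 49, 64 → 81 (perfect squares: 5², 6², 7², …).
Km: +7 each step; 54, 61, 68, 75 → 82.
Photos: 48, 55, 62, 69 → 76 (always 6 less than the km).
Combining the parts gives 81 m climbed, 82 km, 76 photos.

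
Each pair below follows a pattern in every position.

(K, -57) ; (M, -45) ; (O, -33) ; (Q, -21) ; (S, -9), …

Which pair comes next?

(U, 3)

Letter: letters move forward 2 places in the alphabet, so K, M, O, Q, S → U.
Second entry goes -57, -45, -33, -21, -9 → 3 (+12 each step).
Combining the parts gives (U, 3).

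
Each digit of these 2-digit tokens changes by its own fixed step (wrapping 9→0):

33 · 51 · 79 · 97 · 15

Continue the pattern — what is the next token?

First digit: 3, 5, 7, 9, 1 → 3 (+2 each step, mod 10).
For the second digit, −2 each step, mod 10: 3, 1, 9, 7, 5 → 3.
Combining the parts gives 33.

33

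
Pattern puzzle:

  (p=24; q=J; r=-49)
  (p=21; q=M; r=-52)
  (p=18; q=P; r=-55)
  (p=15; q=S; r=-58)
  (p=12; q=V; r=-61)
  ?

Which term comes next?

P: −3 each step, so 24, 21, 18, 15, 12 → 9.
Q: letters move forward 3 places in the alphabet, so J, M, P, S, V → Y.
R: −3 each step; -49, -52, -55, -58, -61 → -64.
Combining the parts gives (p=9; q=Y; r=-64).

(p=9; q=Y; r=-64)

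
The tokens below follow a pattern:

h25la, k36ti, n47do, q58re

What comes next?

Letter: h, k, n, q → t (letters move forward 3 places in the alphabet).
Second component — +11 each step: 25, 36, 47, 58 → 69.
Note goes la, ti, do, re → mi (runs through the solfège scale do→ti).
Putting it together: t69mi.

t69mi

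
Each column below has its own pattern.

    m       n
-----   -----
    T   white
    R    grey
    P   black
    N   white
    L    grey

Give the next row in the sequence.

Column m goes T, R, P, N, L → J (letters move back 2 places in the alphabet).
Column n — repeats white → grey → black: white, grey, black, white, grey → black.
Putting it together: J  black.

J  black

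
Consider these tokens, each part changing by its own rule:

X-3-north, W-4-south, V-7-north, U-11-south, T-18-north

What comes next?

Letter: X, W, V, U, T → S (letters move back 1 place in the alphabet).
For the second component, each term is the sum of the two before it: 3, 4, 7, 11, 18 → 29.
Direction goes north, south, north, south, north → south (alternates north ↔ south).
So the next token is S-29-south.

S-29-south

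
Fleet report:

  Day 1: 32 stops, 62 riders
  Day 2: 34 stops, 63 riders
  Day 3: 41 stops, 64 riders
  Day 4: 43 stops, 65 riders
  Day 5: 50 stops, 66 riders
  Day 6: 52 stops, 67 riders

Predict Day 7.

Stops: alternating steps +2, +7, +2, +7, …; 32, 34, 41, 43, 50, 52 → 59.
Riders — +1 each step: 62, 63, 64, 65, 66, 67 → 68.
Combining the parts gives 59 stops, 68 riders.

59 stops, 68 riders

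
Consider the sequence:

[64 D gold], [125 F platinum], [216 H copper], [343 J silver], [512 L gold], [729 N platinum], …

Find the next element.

First component goes 64, 125, 216, 343, 512, 729 → 1000 (perfect cubes: 4³, 5³, 6³, …).
Letter: letters move forward 2 places in the alphabet; D, F, H, J, L, N → P.
Metal: gold, platinum, copper, silver, gold, platinum → copper (repeats gold → platinum → copper → silver).
So the next element is [1000 P copper].

[1000 P copper]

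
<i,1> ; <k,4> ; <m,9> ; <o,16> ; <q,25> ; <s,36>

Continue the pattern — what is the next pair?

Letter goes i, k, m, o, q, s → u (letters move forward 2 places in the alphabet).
Second entry: perfect squares: 1², 2², 3², …, so 1, 4, 9, 16, 25, 36 → 49.
Putting it together: <u,49>.

<u,49>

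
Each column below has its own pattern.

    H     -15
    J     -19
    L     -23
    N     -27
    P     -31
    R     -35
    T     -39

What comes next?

V  -43

For the letter, letters move forward 2 places in the alphabet: H, J, L, N, P, R, T → V.
Second component — −4 each step: -15, -19, -23, -27, -31, -35, -39 → -43.
So the next row is V  -43.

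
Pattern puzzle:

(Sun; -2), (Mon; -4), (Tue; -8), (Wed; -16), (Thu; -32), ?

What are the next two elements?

(Fri; -64), (Sat; -128)

Day: runs through the weekdays Mon→Sun; Sun, Mon, Tue, Wed, Thu → Fri → Sat.
Second part: ×2 each step; -2, -4, -8, -16, -32 → -64 → -128.
Putting the parts together: (Fri; -64) and then (Sat; -128).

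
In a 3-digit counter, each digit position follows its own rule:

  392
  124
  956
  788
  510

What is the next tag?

First digit: −2 each step, mod 10; 3, 1, 9, 7, 5 → 3.
Second digit: 9, 2, 5, 8, 1 → 4 (+3 each step, mod 10).
Third digit goes 2, 4, 6, 8, 0 → 2 (+2 each step, mod 10).
Combining the parts gives 342.

342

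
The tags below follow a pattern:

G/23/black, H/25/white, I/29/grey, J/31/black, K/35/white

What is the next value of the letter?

L

Letter — letters move forward 1 place in the alphabet: G, H, I, J, K → L.
Second component — alternating steps +2, +4, +2, +4, …: 23, 25, 29, 31, 35 → 37.
Shade: black, white, grey, black, white → grey (repeats black → white → grey).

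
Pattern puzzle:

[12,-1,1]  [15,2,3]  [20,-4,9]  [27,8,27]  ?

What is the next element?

First component: differences are 3, 5, 7, … (increasing by 2 each time), so 12, 15, 20, 27 → 36.
Second component: ×(-2) each step, so -1, 2, -4, 8 → -16.
For the third component, ×3 each step: 1, 3, 9, 27 → 81.
So the next element is [36,-16,81].

[36,-16,81]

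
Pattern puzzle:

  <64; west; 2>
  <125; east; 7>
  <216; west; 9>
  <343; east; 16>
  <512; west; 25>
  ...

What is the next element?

<729; east; 41>

First entry goes 64, 125, 216, 343, 512 → 729 (perfect cubes: 4³, 5³, 6³, …).
Direction: west, east, west, east, west → east (alternates west ↔ east).
Third entry: each term is the sum of the two before it, so 2, 7, 9, 16, 25 → 41.
So the next element is <729; east; 41>.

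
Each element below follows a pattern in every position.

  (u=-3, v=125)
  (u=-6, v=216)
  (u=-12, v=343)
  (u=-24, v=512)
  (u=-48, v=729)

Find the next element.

(u=-96, v=1000)

U: -3, -6, -12, -24, -48 → -96 (×2 each step).
V: perfect cubes: 5³, 6³, 7³, …; 125, 216, 343, 512, 729 → 1000.
Combining the parts gives (u=-96, v=1000).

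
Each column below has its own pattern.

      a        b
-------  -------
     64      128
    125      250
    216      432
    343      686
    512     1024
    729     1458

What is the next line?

Column a goes 64, 125, 216, 343, 512, 729 → 1000 (perfect cubes: 4³, 5³, 6³, …).
Column b: 128, 250, 432, 686, 1024, 1458 → 2000 (always 2 × the column a).
Putting it together: 1000  2000.

1000  2000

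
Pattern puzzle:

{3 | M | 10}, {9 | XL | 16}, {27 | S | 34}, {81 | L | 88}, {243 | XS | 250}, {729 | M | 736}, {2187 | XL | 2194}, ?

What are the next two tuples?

First part — ×3 each step: 3, 9, 27, 81, 243, 729, 2187 → 6561 → 19683.
Size: repeats M → XL → S → L → XS; M, XL, S, L, XS, M, XL → S → L.
Third part: always 7 more than the first part; 10, 16, 34, 88, 250, 736, 2194 → 6568 → 19690.
So the next two tuples are {6561 | S | 6568} and {19683 | L | 19690}.

{6561 | S | 6568}, {19683 | L | 19690}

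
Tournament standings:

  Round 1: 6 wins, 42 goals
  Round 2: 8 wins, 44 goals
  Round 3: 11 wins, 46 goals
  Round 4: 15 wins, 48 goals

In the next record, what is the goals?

Goals: +2 each step, so 42, 44, 46, 48 → 50.

50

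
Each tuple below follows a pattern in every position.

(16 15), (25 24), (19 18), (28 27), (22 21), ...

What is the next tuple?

For the first coordinate, alternating steps +9, −6, +9, −6, …: 16, 25, 19, 28, 22 → 31.
Second coordinate: always 1 less than the first coordinate, so 15, 24, 18, 27, 21 → 30.
So the next tuple is (31 30).

(31 30)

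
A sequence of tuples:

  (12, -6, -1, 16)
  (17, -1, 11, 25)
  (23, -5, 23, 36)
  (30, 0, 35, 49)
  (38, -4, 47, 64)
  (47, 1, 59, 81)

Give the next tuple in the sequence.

First component: differences are 5, 6, 7, … (increasing by 1 each time); 12, 17, 23, 30, 38, 47 → 57.
Second component: alternating steps +5, −4, +5, −4, …; -6, -1, -5, 0, -4, 1 → -3.
Third component: +12 each step, so -1, 11, 23, 35, 47, 59 → 71.
For the fourth component, perfect squares: 4², 5², 6², …: 16, 25, 36, 49, 64, 81 → 100.
Combining the parts gives (57, -3, 71, 100).

(57, -3, 71, 100)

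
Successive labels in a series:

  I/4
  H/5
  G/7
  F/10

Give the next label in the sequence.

Letter goes I, H, G, F → E (letters move back 1 place in the alphabet).
Second component: differences are 1, 2, 3, … (increasing by 1 each time), so 4, 5, 7, 10 → 14.
Combining the parts gives E/14.

E/14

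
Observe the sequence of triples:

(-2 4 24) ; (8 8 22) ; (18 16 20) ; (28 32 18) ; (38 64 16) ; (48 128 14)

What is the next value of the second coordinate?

Second coordinate: ×2 each step, so 4, 8, 16, 32, 64, 128 → 256.

256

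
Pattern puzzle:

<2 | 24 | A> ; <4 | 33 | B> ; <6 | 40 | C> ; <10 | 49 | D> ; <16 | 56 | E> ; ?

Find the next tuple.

First part: 2, 4, 6, 10, 16 → 26 (each term is the sum of the two before it).
Second part: 24, 33, 40, 49, 56 → 65 (alternating steps +9, +7, +9, +7, …).
Letter — letters move forward 1 place in the alphabet: A, B, C, D, E → F.
Combining the parts gives <26 | 65 | F>.

<26 | 65 | F>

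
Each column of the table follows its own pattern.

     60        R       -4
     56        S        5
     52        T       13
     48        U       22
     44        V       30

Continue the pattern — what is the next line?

40  W  39

First component: −4 each step, so 60, 56, 52, 48, 44 → 40.
Letter — letters move forward 1 place in the alphabet: R, S, T, U, V → W.
For the third component, alternating steps +9, +8, +9, +8, …: -4, 5, 13, 22, 30 → 39.
Combining the parts gives 40  W  39.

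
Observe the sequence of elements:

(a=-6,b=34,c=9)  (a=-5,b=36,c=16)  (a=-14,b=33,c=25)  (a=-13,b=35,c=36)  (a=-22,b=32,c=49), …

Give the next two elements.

A — alternating steps +1, −9, +1, −9, …: -6, -5, -14, -13, -22 → -21 → -30.
B: alternating steps +2, −3, +2, −3, …; 34, 36, 33, 35, 32 → 34 → 31.
C: 9, 16, 25, 36, 49 → 64 → 81 (perfect squares: 3², 4², 5², …).
So the next two elements are (a=-21,b=34,c=64) and (a=-30,b=31,c=81).

(a=-21,b=34,c=64), (a=-30,b=31,c=81)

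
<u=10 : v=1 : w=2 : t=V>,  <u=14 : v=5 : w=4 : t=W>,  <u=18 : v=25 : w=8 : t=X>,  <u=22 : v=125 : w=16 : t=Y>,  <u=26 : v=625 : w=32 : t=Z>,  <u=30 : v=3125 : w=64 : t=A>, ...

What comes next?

<u=34 : v=15625 : w=128 : t=B>

U — +4 each step: 10, 14, 18, 22, 26, 30 → 34.
For the v, ×5 each step: 1, 5, 25, 125, 625, 3125 → 15625.
For the w, ×2 each step: 2, 4, 8, 16, 32, 64 → 128.
T goes V, W, X, Y, Z, A → B (letters move forward 1 place in the alphabet, wrapping Z→A).
Putting it together: <u=34 : v=15625 : w=128 : t=B>.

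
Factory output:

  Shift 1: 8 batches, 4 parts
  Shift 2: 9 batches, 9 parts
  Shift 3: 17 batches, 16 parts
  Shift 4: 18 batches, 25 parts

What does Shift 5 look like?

For the batches, alternating steps +1, +8, +1, +8, …: 8, 9, 17, 18 → 26.
Parts — perfect squares: 2², 3², 4², …: 4, 9, 16, 25 → 36.
Putting it together: 26 batches, 36 parts.

26 batches, 36 parts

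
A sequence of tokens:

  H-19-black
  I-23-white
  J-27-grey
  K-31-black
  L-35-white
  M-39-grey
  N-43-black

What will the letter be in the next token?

O

Letter: H, I, J, K, L, M, N → O (letters move forward 1 place in the alphabet).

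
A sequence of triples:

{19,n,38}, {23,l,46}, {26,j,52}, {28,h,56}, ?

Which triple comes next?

{29,f,58}

First entry — differences are 4, 3, 2, … (decreasing by 1 each time): 19, 23, 26, 28 → 29.
For the letter, letters move back 2 places in the alphabet: n, l, j, h → f.
Third entry: always 2 × the first entry, so 38, 46, 52, 56 → 58.
Combining the parts gives {29,f,58}.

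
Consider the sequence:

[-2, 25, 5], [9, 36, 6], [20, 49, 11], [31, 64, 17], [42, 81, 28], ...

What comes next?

First slot goes -2, 9, 20, 31, 42 → 53 (+11 each step).
Second slot: 25, 36, 49, 64, 81 → 100 (perfect squares: 5², 6², 7², …).
Third slot: each term is the sum of the two before it; 5, 6, 11, 17, 28 → 45.
Combining the parts gives [53, 100, 45].

[53, 100, 45]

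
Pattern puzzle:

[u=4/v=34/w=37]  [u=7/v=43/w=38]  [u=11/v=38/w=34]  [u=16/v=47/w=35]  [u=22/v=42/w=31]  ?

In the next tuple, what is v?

V — alternating steps +9, −5, +9, −5, …: 34, 43, 38, 47, 42 → 51.

51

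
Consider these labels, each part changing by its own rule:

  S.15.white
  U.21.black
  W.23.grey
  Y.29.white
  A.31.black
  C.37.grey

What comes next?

E.39.white

Letter: S, U, W, Y, A, C → E (letters move forward 2 places in the alphabet, wrapping Z→A).
Second component: 15, 21, 23, 29, 31, 37 → 39 (alternating steps +6, +2, +6, +2, …).
Shade: white, black, grey, white, black, grey → white (repeats white → black → grey).
Combining the parts gives E.39.white.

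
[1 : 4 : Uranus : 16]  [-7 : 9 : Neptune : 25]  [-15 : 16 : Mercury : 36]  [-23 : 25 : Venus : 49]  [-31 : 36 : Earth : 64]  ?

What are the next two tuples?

[-39 : 49 : Mars : 81], [-47 : 64 : Jupiter : 100]

First component: −8 each step, so 1, -7, -15, -23, -31 → -39 → -47.
Second component goes 4, 9, 16, 25, 36 → 49 → 64 (differences are 5, 7, 9, … (increasing by 2 each time)).
For the planet, runs through the planets Mercury→Neptune: Uranus, Neptune, Mercury, Venus, Earth → Mars → Jupiter.
Fourth component: 16, 25, 36, 49, 64 → 81 → 100 (perfect squares: 4², 5², 6², …).
Putting the parts together: [-39 : 49 : Mars : 81] and then [-47 : 64 : Jupiter : 100].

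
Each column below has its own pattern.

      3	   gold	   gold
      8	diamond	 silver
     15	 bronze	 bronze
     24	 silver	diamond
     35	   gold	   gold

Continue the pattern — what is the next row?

48  diamond  silver

First component goes 3, 8, 15, 24, 35 → 48 (differences are 5, 7, 9, … (increasing by 2 each time)).
First rank — repeats gold → diamond → bronze → silver: gold, diamond, bronze, silver, gold → diamond.
Second rank: repeats gold → silver → bronze → diamond, so gold, silver, bronze, diamond, gold → silver.
So the next row is 48  diamond  silver.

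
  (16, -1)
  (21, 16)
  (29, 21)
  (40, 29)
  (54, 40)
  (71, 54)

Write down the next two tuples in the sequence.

(91, 71), (114, 91)

First part: differences are 5, 8, 11, … (increasing by 3 each time); 16, 21, 29, 40, 54, 71 → 91 → 114.
Second part: always the previous value of the first part; -1, 16, 21, 29, 40, 54 → 71 → 91.
So the next two tuples are (91, 71) and (114, 91).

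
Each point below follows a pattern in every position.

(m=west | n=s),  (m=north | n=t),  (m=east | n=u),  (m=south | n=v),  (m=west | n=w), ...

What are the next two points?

(m=north | n=x), (m=east | n=y)

M: west, north, east, south, west → north → east (repeats west → north → east → south).
N: s, t, u, v, w → x → y (letters move forward 1 place in the alphabet).
So the next two points are (m=north | n=x) and (m=east | n=y).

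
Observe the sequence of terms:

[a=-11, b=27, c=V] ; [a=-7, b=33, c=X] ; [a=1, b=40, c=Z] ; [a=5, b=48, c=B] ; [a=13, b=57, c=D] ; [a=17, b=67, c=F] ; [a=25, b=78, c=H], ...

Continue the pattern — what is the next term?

[a=29, b=90, c=J]

A: alternating steps +4, +8, +4, +8, …; -11, -7, 1, 5, 13, 17, 25 → 29.
B: differences are 6, 7, 8, … (increasing by 1 each time); 27, 33, 40, 48, 57, 67, 78 → 90.
C — letters move forward 2 places in the alphabet, wrapping Z→A: V, X, Z, B, D, F, H → J.
Combining the parts gives [a=29, b=90, c=J].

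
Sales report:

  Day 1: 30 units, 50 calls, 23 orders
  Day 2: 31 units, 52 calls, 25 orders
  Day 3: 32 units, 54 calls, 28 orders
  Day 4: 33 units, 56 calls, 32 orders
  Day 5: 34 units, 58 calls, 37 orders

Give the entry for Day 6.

35 units, 60 calls, 43 orders

Units: +1 each step, so 30, 31, 32, 33, 34 → 35.
For the calls, +2 each step: 50, 52, 54, 56, 58 → 60.
Orders — differences are 2, 3, 4, … (increasing by 1 each time): 23, 25, 28, 32, 37 → 43.
So the next row is 35 units, 60 calls, 43 orders.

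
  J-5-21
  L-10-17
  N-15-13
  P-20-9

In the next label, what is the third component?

5

Third component: 21, 17, 13, 9 → 5 (−4 each step).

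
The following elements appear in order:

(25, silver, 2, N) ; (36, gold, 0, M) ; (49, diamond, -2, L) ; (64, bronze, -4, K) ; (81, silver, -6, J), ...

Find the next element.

First entry: perfect squares: 5², 6², 7², …, so 25, 36, 49, 64, 81 → 100.
Rank: repeats silver → gold → diamond → bronze, so silver, gold, diamond, bronze, silver → gold.
Third entry: −2 each step; 2, 0, -2, -4, -6 → -8.
For the letter, letters move back 1 place in the alphabet: N, M, L, K, J → I.
So the next element is (100, gold, -8, I).

(100, gold, -8, I)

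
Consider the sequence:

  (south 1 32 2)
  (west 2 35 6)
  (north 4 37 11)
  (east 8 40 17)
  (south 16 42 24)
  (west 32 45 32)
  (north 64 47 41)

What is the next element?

(east 128 50 51)

Direction: repeats south → west → north → east, so south, west, north, east, south, west, north → east.
Second coordinate goes 1, 2, 4, 8, 16, 32, 64 → 128 (×2 each step).
For the third coordinate, alternating steps +3, +2, +3, +2, …: 32, 35, 37, 40, 42, 45, 47 → 50.
Fourth coordinate: differences are 4, 5, 6, … (increasing by 1 each time); 2, 6, 11, 17, 24, 32, 41 → 51.
Putting it together: (east 128 50 51).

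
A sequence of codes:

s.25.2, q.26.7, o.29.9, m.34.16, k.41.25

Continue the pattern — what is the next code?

i.50.41

Letter — letters move back 2 places in the alphabet: s, q, o, m, k → i.
Second component goes 25, 26, 29, 34, 41 → 50 (differences are 1, 3, 5, … (increasing by 2 each time)).
Third component — each term is the sum of the two before it: 2, 7, 9, 16, 25 → 41.
Putting it together: i.50.41.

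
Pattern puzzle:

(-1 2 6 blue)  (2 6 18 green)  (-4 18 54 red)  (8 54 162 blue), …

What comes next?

First value: -1, 2, -4, 8 → -16 (×(-2) each step).
Second value: ×3 each step; 2, 6, 18, 54 → 162.
For the third value, always 3 × the second value: 6, 18, 54, 162 → 486.
Colour: blue, green, red, blue → green (repeats blue → green → red).
So the next term is (-16 162 486 green).

(-16 162 486 green)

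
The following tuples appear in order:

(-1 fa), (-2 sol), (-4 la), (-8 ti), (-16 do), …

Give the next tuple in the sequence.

First entry — ×2 each step: -1, -2, -4, -8, -16 → -32.
Note: fa, sol, la, ti, do → re (runs through the solfège scale do→ti).
Combining the parts gives (-32 re).

(-32 re)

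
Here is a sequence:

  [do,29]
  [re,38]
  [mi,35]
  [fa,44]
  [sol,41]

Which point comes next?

Note: do, re, mi, fa, sol → la (runs through the solfège scale do→ti).
Second slot — alternating steps +9, −3, +9, −3, …: 29, 38, 35, 44, 41 → 50.
Putting it together: [la,50].

[la,50]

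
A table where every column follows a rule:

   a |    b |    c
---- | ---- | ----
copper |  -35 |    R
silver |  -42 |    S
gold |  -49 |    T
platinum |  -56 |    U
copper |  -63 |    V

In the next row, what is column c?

W

Column a goes copper, silver, gold, platinum, copper → silver (repeats copper → silver → gold → platinum).
Column b — −7 each step: -35, -42, -49, -56, -63 → -70.
Column c: letters move forward 1 place in the alphabet, so R, S, T, U, V → W.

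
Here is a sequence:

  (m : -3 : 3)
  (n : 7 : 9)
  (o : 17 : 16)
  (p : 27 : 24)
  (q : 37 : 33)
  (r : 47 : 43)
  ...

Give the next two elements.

(s : 57 : 54), (t : 67 : 66)

Letter: m, n, o, p, q, r → s → t (letters move forward 1 place in the alphabet).
Second entry — +10 each step: -3, 7, 17, 27, 37, 47 → 57 → 67.
For the third entry, differences are 6, 7, 8, … (increasing by 1 each time): 3, 9, 16, 24, 33, 43 → 54 → 66.
So the next two elements are (s : 57 : 54) and (t : 67 : 66).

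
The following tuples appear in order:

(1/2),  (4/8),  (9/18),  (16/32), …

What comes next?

(25/50)

First coordinate goes 1, 4, 9, 16 → 25 (perfect squares: 1², 2², 3², …).
Second coordinate goes 2, 8, 18, 32 → 50 (always 2 × the first coordinate).
Putting it together: (25/50).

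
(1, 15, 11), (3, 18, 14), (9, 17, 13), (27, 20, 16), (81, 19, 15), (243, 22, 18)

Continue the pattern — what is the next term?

First slot: ×3 each step; 1, 3, 9, 27, 81, 243 → 729.
For the second slot, alternating steps +3, −1, +3, −1, …: 15, 18, 17, 20, 19, 22 → 21.
Third slot: always 4 less than the second slot, so 11, 14, 13, 16, 15, 18 → 17.
Combining the parts gives (729, 21, 17).

(729, 21, 17)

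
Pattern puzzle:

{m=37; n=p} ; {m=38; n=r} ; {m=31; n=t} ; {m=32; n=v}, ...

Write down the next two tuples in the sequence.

{m=25; n=x}, {m=26; n=z}

M: alternating steps +1, −7, +1, −7, …, so 37, 38, 31, 32 → 25 → 26.
N: letters move forward 2 places in the alphabet, so p, r, t, v → x → z.
So the next two tuples are {m=25; n=x} and {m=26; n=z}.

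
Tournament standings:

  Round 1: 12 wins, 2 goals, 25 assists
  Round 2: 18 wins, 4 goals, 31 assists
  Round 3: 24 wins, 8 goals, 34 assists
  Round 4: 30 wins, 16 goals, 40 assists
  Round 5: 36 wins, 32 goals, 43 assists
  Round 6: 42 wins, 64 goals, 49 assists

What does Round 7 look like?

48 wins, 128 goals, 52 assists

Wins: +6 each step; 12, 18, 24, 30, 36, 42 → 48.
Goals: ×2 each step; 2, 4, 8, 16, 32, 64 → 128.
Assists: 25, 31, 34, 40, 43, 49 → 52 (alternating steps +6, +3, +6, +3, …).
Putting it together: 48 wins, 128 goals, 52 assists.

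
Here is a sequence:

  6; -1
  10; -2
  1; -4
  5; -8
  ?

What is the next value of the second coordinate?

-16

Second coordinate — ×2 each step: -1, -2, -4, -8 → -16.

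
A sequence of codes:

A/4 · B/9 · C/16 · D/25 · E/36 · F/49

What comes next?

Letter — letters move forward 1 place in the alphabet: A, B, C, D, E, F → G.
Second component — perfect squares: 2², 3², 4², …: 4, 9, 16, 25, 36, 49 → 64.
Combining the parts gives G/64.

G/64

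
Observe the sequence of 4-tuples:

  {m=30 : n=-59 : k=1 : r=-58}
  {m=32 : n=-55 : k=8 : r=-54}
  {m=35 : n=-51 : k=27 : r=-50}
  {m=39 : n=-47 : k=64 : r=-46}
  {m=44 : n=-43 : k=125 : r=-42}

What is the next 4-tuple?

M: differences are 2, 3, 4, … (increasing by 1 each time), so 30, 32, 35, 39, 44 → 50.
For the n, +4 each step: -59, -55, -51, -47, -43 → -39.
For the k, perfect cubes: 1³, 2³, 3³, …: 1, 8, 27, 64, 125 → 216.
R goes -58, -54, -50, -46, -42 → -38 (always 1 more than the n).
So the next 4-tuple is {m=50 : n=-39 : k=216 : r=-38}.

{m=50 : n=-39 : k=216 : r=-38}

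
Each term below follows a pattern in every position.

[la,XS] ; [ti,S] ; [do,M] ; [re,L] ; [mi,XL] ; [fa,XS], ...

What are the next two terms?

Note: runs through the solfège scale do→ti; la, ti, do, re, mi, fa → sol → la.
For the size, repeats XS → S → M → L → XL: XS, S, M, L, XL, XS → S → M.
So the next two terms are [sol,S] and [la,M].

[sol,S], [la,M]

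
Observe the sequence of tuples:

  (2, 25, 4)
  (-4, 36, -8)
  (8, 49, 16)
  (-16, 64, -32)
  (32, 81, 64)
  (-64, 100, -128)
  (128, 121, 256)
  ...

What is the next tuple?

(-256, 144, -512)

First coordinate: ×(-2) each step; 2, -4, 8, -16, 32, -64, 128 → -256.
Second coordinate goes 25, 36, 49, 64, 81, 100, 121 → 144 (perfect squares: 5², 6², 7², …).
Third coordinate: always 2 × the first coordinate, so 4, -8, 16, -32, 64, -128, 256 → -512.
Combining the parts gives (-256, 144, -512).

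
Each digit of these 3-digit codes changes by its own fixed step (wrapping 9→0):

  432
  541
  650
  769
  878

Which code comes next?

First digit: +1 each step, mod 10, so 4, 5, 6, 7, 8 → 9.
Second digit: +1 each step, mod 10; 3, 4, 5, 6, 7 → 8.
Third digit: −1 each step, mod 10, so 2, 1, 0, 9, 8 → 7.
Combining the parts gives 987.

987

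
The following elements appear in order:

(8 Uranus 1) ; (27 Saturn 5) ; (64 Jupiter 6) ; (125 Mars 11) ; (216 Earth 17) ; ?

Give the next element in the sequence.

First part: perfect cubes: 2³, 3³, 4³, …, so 8, 27, 64, 125, 216 → 343.
Planet: Uranus, Saturn, Jupiter, Mars, Earth → Venus (runs backward through the planets Mercury→Neptune).
Third part — each term is the sum of the two before it: 1, 5, 6, 11, 17 → 28.
So the next element is (343 Venus 28).

(343 Venus 28)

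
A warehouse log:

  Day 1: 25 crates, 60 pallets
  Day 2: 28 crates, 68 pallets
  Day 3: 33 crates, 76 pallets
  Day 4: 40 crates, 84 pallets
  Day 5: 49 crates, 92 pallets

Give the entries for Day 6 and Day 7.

60 crates, 100 pallets; 73 crates, 108 pallets

Crates goes 25, 28, 33, 40, 49 → 60 → 73 (differences are 3, 5, 7, … (increasing by 2 each time)).
Pallets: 60, 68, 76, 84, 92 → 100 → 108 (+8 each step).
Putting the parts together: 60 crates, 100 pallets and then 73 crates, 108 pallets.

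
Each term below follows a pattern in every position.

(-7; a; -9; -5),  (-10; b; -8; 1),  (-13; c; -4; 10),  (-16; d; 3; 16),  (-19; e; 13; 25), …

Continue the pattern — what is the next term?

(-22; f; 26; 31)

First entry: −3 each step, so -7, -10, -13, -16, -19 → -22.
Letter goes a, b, c, d, e → f (letters move forward 1 place in the alphabet).
For the third entry, differences are 1, 4, 7, … (increasing by 3 each time): -9, -8, -4, 3, 13 → 26.
Fourth entry: -5, 1, 10, 16, 25 → 31 (alternating steps +6, +9, +6, +9, …).
Combining the parts gives (-22; f; 26; 31).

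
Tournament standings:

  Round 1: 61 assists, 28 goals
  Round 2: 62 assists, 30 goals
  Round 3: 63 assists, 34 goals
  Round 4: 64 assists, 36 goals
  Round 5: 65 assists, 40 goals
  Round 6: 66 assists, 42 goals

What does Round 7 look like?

67 assists, 46 goals

For the assists, +1 each step: 61, 62, 63, 64, 65, 66 → 67.
For the goals, alternating steps +2, +4, +2, +4, …: 28, 30, 34, 36, 40, 42 → 46.
Combining the parts gives 67 assists, 46 goals.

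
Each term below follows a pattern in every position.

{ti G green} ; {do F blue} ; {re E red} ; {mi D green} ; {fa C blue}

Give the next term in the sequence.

Note: runs through the solfège scale do→ti, so ti, do, re, mi, fa → sol.
Letter: letters move back 1 place in the alphabet, so G, F, E, D, C → B.
Colour goes green, blue, red, green, blue → red (repeats green → blue → red).
Putting it together: {sol B red}.

{sol B red}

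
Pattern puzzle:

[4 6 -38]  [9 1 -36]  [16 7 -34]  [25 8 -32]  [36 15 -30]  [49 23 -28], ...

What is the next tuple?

[64 38 -26]

First coordinate: 4, 9, 16, 25, 36, 49 → 64 (perfect squares: 2², 3², 4², …).
Second coordinate: each term is the sum of the two before it; 6, 1, 7, 8, 15, 23 → 38.
Third coordinate goes -38, -36, -34, -32, -30, -28 → -26 (+2 each step).
Combining the parts gives [64 38 -26].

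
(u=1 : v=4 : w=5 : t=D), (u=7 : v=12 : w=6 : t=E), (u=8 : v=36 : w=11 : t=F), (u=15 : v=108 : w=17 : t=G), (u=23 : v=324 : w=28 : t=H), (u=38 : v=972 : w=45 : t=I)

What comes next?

For the u, each term is the sum of the two before it: 1, 7, 8, 15, 23, 38 → 61.
V: ×3 each step; 4, 12, 36, 108, 324, 972 → 2916.
W goes 5, 6, 11, 17, 28, 45 → 73 (each term is the sum of the two before it).
T — letters move forward 1 place in the alphabet: D, E, F, G, H, I → J.
Combining the parts gives (u=61 : v=2916 : w=73 : t=J).

(u=61 : v=2916 : w=73 : t=J)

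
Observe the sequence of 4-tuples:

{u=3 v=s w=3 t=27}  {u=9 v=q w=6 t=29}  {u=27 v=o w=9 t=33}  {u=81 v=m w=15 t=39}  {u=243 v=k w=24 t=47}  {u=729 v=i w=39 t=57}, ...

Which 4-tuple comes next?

{u=2187 v=g w=63 t=69}

U goes 3, 9, 27, 81, 243, 729 → 2187 (×3 each step).
V: letters move back 2 places in the alphabet; s, q, o, m, k, i → g.
W: each term is the sum of the two before it, so 3, 6, 9, 15, 24, 39 → 63.
T — differences are 2, 4, 6, … (increasing by 2 each time): 27, 29, 33, 39, 47, 57 → 69.
So the next 4-tuple is {u=2187 v=g w=63 t=69}.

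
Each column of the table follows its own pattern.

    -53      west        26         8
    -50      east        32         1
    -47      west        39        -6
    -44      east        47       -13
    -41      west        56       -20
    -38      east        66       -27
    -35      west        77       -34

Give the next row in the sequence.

First component goes -53, -50, -47, -44, -41, -38, -35 → -32 (+3 each step).
Direction: west, east, west, east, west, east, west → east (alternates west ↔ east).
Third component — differences are 6, 7, 8, … (increasing by 1 each time): 26, 32, 39, 47, 56, 66, 77 → 89.
Fourth component: −7 each step; 8, 1, -6, -13, -20, -27, -34 → -41.
Combining the parts gives -32  east  89  -41.

-32  east  89  -41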